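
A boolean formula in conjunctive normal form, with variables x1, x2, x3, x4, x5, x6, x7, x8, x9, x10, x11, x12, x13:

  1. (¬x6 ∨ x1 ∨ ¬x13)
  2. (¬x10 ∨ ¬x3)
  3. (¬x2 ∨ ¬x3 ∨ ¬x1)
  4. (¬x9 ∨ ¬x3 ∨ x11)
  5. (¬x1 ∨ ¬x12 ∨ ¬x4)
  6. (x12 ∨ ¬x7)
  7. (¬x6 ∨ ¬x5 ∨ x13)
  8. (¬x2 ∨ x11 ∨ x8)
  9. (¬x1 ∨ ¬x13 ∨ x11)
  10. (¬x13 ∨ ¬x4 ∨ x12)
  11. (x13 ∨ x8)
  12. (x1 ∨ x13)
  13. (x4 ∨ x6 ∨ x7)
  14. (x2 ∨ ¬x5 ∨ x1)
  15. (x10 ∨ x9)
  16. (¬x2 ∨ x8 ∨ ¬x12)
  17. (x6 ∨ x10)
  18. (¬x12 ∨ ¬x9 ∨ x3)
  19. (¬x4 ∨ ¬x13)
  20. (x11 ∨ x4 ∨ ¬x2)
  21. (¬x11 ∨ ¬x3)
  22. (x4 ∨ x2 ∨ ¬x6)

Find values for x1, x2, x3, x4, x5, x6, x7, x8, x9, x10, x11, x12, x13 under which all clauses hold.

Pure literal: x5 appears only negated; assign x5 = False.
x8 occurs only positively in the remaining clauses — set x8 = True.
Set x1 = True and propagate.
The remaining clauses are satisfied by x2 = True, x3 = False, x4 = True, x6 = False, x7 = False, x9 = False, x10 = True, x11 = False, x12 = False, x13 = False.
Every clause has at least one true literal under this assignment.
Check each clause:
  1. (x1 ∨ ¬x6 ∨ ¬x13) — x1 is true.
  2. (¬x3 ∨ ¬x10) — ¬x3 is true.
  3. (¬x3 ∨ ¬x2 ∨ ¬x1) — ¬x3 is true.
  4. (¬x3 ∨ ¬x9 ∨ x11) — ¬x3 is true.
  5. (¬x1 ∨ ¬x4 ∨ ¬x12) — ¬x12 is true.
  6. (x12 ∨ ¬x7) — ¬x7 is true.
  7. (x13 ∨ ¬x6 ∨ ¬x5) — ¬x6 is true.
  8. (x8 ∨ ¬x2 ∨ x11) — x8 is true.
  9. (¬x13 ∨ ¬x1 ∨ x11) — ¬x13 is true.
  10. (¬x13 ∨ ¬x4 ∨ x12) — ¬x13 is true.
  11. (x13 ∨ x8) — x8 is true.
  12. (x13 ∨ x1) — x1 is true.
  13. (x6 ∨ x4 ∨ x7) — x4 is true.
  14. (x2 ∨ ¬x5 ∨ x1) — x1 is true.
  15. (x9 ∨ x10) — x10 is true.
  16. (¬x2 ∨ x8 ∨ ¬x12) — x8 is true.
  17. (x6 ∨ x10) — x10 is true.
  18. (¬x9 ∨ ¬x12 ∨ x3) — ¬x12 is true.
  19. (¬x4 ∨ ¬x13) — ¬x13 is true.
  20. (¬x2 ∨ x11 ∨ x4) — x4 is true.
  21. (¬x3 ∨ ¬x11) — ¬x11 is true.
  22. (x2 ∨ ¬x6 ∨ x4) — x2 is true.

x1=T  x2=T  x3=F  x4=T  x5=F  x6=F  x7=F  x8=T  x9=F  x10=T  x11=F  x12=F  x13=F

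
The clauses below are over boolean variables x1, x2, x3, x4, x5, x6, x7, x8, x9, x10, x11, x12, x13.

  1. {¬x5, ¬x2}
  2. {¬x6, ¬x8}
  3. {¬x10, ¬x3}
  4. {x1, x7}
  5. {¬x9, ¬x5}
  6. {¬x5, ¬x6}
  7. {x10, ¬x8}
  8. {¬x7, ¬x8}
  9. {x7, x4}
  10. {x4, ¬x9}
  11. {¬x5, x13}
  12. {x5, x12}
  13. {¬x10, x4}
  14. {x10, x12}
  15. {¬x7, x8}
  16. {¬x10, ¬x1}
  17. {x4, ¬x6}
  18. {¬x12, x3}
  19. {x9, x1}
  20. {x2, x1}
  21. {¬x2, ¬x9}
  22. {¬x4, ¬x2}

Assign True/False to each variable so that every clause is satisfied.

Pure literal: x13 appears only positively; assign x13 = True.
Try x1 = True.
  then x10 is forced to False.
  then x8 is forced to False.
  then x12 is forced to True.
  then x7 is forced to False.
  then x4 is forced to True.
  then x3 is forced to True.
  then x2 is forced to False.
Try x5 = False.
x6, x9, x11 are now unconstrained; take x6 = True, x9 = False, x11 = False.
Check each clause:
  1. {¬x5, ¬x2} — ¬x5 is true.
  2. {¬x6, ¬x8} — ¬x8 is true.
  3. {¬x3, ¬x10} — ¬x10 is true.
  4. {x1, x7} — x1 is true.
  5. {¬x5, ¬x9} — ¬x5 is true.
  6. {¬x5, ¬x6} — ¬x5 is true.
  7. {x10, ¬x8} — ¬x8 is true.
  8. {¬x7, ¬x8} — ¬x8 is true.
  9. {x4, x7} — x4 is true.
  10. {x4, ¬x9} — x4 is true.
  11. {x13, ¬x5} — ¬x5 is true.
  12. {x12, x5} — x12 is true.
  13. {¬x10, x4} — x4 is true.
  14. {x12, x10} — x12 is true.
  15. {¬x7, x8} — ¬x7 is true.
  16. {¬x10, ¬x1} — ¬x10 is true.
  17. {x4, ¬x6} — x4 is true.
  18. {x3, ¬x12} — x3 is true.
  19. {x9, x1} — x1 is true.
  20. {x1, x2} — x1 is true.
  21. {¬x2, ¬x9} — ¬x2 is true.
  22. {¬x4, ¬x2} — ¬x2 is true.

x1=T  x2=F  x3=T  x4=T  x5=F  x6=T  x7=F  x8=F  x9=F  x10=F  x11=F  x12=T  x13=T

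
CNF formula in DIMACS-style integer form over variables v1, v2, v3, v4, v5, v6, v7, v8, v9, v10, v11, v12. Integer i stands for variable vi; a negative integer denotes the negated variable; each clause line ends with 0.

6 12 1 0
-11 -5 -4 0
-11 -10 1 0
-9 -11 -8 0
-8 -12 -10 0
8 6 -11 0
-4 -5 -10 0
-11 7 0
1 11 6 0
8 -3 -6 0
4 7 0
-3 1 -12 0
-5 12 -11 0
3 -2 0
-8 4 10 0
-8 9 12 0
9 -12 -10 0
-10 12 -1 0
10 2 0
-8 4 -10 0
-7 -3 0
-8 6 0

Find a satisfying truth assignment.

v1=T, v2=T, v3=T, v4=T, v5=T, v6=F, v7=F, v8=F, v9=F, v10=F, v11=F, v12=F

Check each clause:
  1. (v1 \/ v12 \/ v6) — v1 is true.
  2. (~v5 \/ ~v4 \/ ~v11) — ~v11 is true.
  3. (v1 \/ ~v11 \/ ~v10) — v1 is true.
  4. (~v11 \/ ~v8 \/ ~v9) — ~v8 is true.
  5. (~v10 \/ ~v12 \/ ~v8) — ~v8 is true.
  6. (v8 \/ ~v11 \/ v6) — ~v11 is true.
  7. (~v5 \/ ~v10 \/ ~v4) — ~v10 is true.
  8. (~v11 \/ v7) — ~v11 is true.
  9. (v11 \/ v6 \/ v1) — v1 is true.
  10. (~v6 \/ ~v3 \/ v8) — ~v6 is true.
  11. (v7 \/ v4) — v4 is true.
  12. (v1 \/ ~v12 \/ ~v3) — v1 is true.
  13. (~v11 \/ ~v5 \/ v12) — ~v11 is true.
  14. (~v2 \/ v3) — v3 is true.
  15. (~v8 \/ v4 \/ v10) — ~v8 is true.
  16. (v12 \/ ~v8 \/ v9) — ~v8 is true.
  17. (~v12 \/ v9 \/ ~v10) — ~v12 is true.
  18. (~v10 \/ v12 \/ ~v1) — ~v10 is true.
  19. (v2 \/ v10) — v2 is true.
  20. (~v8 \/ v4 \/ ~v10) — ~v8 is true.
  21. (~v7 \/ ~v3) — ~v7 is true.
  22. (v6 \/ ~v8) — ~v8 is true.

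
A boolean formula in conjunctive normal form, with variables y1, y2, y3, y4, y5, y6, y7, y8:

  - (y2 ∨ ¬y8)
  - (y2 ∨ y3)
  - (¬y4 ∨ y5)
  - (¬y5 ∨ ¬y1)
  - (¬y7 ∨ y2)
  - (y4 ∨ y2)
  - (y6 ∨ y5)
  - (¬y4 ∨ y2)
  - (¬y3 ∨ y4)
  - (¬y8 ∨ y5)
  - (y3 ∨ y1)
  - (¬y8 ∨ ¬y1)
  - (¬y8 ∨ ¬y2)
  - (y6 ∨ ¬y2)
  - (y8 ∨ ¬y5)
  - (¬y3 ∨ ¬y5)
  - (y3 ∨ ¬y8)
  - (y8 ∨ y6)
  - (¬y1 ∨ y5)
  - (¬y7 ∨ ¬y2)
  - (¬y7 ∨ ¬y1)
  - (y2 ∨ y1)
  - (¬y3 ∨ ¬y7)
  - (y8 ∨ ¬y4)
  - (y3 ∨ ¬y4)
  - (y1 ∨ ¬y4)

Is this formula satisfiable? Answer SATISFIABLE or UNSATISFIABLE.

y2 = True:
  propagation gives y8=False, y6=True, y5=False, y4=False; an empty clause results — contradiction.
y2 = False:
  propagation gives y8=False, y3=True, y7=False, y4=True; an empty clause results — contradiction.
Every branch closes, so no satisfying assignment exists.

UNSATISFIABLE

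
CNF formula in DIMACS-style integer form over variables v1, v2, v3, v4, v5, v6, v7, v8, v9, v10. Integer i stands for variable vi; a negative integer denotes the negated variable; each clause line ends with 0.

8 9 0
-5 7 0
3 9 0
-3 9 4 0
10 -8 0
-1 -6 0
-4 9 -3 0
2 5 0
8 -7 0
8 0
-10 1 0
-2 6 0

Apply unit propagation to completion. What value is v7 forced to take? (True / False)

(v8) is a unit clause: v8 = True.
In (v10 || !v8), !v8 is now false; v10 must hold, so v10 = True.
In (v1 || !v10), !v10 is now false; v1 must hold, so v1 = True.
From (!v6 || !v1) and v1 = True: v6 = False.
(!v2 || v6) with v6 = False leaves only !v2, so v2 = False.
From (v5 || v2) and v2 = False: v5 = True.
(v7 || !v5) with v5 = True leaves only v7, so v7 = True.

True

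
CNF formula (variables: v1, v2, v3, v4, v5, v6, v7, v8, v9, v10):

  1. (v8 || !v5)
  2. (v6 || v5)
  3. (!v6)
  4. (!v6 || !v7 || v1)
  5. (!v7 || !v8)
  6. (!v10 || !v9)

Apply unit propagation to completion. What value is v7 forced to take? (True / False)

False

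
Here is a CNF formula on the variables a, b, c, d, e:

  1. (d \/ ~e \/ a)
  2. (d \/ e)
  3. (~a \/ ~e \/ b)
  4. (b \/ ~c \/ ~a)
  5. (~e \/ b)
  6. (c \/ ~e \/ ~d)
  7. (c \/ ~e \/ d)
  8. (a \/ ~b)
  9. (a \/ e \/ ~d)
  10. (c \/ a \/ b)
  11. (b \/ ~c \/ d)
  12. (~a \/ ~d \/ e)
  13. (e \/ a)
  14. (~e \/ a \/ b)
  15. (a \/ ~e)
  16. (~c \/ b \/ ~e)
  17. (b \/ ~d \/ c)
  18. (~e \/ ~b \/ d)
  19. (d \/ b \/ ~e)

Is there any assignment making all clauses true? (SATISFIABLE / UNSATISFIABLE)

Set a = True and propagate.
Try b = True.
Set c = True and propagate.
For the remaining variables, d = True, e = True works.
Every clause has at least one true literal under this assignment.
So a=T, b=T, c=T, d=T, e=T is a satisfying assignment.

SATISFIABLE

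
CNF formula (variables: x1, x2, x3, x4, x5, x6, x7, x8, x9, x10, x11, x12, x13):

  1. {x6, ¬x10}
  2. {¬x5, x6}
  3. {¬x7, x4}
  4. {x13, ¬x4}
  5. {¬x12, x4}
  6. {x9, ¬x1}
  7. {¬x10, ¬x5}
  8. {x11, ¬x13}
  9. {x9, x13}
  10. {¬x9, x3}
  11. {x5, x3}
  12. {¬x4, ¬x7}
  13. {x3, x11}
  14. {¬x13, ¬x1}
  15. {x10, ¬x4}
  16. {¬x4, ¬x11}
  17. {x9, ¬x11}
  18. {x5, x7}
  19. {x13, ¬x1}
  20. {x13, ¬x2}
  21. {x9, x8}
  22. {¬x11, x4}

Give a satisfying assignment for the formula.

x1=0  x2=0  x3=1  x4=0  x5=1  x6=1  x7=0  x8=0  x9=1  x10=0  x11=0  x12=0  x13=0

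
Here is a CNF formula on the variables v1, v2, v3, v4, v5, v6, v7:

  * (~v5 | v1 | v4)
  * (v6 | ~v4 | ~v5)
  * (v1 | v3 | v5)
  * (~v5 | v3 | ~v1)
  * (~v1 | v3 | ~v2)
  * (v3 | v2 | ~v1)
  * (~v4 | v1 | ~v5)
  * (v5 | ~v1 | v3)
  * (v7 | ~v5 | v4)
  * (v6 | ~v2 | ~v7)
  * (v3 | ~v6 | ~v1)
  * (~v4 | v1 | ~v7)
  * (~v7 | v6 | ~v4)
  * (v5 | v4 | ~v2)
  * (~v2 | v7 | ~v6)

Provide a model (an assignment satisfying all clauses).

v1=0, v2=0, v3=1, v4=1, v5=0, v6=1, v7=0

Check each clause:
  1. (~v5 | v1 | v4) — ~v5 is true.
  2. (~v5 | ~v4 | v6) — ~v5 is true.
  3. (v3 | v5 | v1) — v3 is true.
  4. (~v5 | v3 | ~v1) — v3 is true.
  5. (~v1 | v3 | ~v2) — v3 is true.
  6. (~v1 | v2 | v3) — v3 is true.
  7. (v1 | ~v4 | ~v5) — ~v5 is true.
  8. (v5 | ~v1 | v3) — v3 is true.
  9. (~v5 | v4 | v7) — ~v5 is true.
  10. (v6 | ~v7 | ~v2) — ~v7 is true.
  11. (~v1 | ~v6 | v3) — v3 is true.
  12. (~v4 | v1 | ~v7) — ~v7 is true.
  13. (~v4 | v6 | ~v7) — ~v7 is true.
  14. (v5 | ~v2 | v4) — v4 is true.
  15. (~v6 | ~v2 | v7) — ~v2 is true.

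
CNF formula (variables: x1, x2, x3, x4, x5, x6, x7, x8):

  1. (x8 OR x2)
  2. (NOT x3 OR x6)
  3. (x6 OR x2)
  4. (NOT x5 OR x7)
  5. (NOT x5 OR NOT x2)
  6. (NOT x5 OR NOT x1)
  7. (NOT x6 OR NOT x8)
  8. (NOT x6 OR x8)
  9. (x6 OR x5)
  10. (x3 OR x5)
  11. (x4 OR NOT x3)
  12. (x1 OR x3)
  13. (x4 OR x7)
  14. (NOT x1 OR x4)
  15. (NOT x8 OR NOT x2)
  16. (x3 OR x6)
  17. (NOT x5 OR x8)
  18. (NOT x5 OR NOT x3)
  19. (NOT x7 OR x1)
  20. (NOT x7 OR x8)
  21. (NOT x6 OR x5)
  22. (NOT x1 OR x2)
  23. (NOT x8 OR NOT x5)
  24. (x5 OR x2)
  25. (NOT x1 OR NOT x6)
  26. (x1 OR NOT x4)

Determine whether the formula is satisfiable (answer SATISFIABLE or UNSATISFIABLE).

x5 = True:
  propagation gives x7=True, x2=False, x8=True; an empty clause results — contradiction.
x5 = False:
  propagation gives x6=True; an empty clause results — contradiction.
Every branch closes, so no satisfying assignment exists.

UNSATISFIABLE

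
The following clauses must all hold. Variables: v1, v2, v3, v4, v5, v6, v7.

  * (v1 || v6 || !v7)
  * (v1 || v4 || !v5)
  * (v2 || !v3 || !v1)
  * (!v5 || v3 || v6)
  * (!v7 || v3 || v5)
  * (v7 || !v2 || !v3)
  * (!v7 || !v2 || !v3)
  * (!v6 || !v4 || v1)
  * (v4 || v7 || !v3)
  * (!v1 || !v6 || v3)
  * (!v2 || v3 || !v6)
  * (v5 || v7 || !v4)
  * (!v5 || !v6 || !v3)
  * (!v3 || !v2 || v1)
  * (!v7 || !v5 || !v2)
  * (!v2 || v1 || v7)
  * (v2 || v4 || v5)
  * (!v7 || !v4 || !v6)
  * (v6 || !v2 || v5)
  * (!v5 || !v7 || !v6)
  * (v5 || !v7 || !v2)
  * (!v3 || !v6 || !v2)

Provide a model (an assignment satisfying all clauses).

v1=F, v2=F, v3=T, v4=T, v5=T, v6=F, v7=F

Check each clause:
  1. (v6 || !v7 || v1) — !v7 is true.
  2. (!v5 || v4 || v1) — v4 is true.
  3. (!v1 || !v3 || v2) — !v1 is true.
  4. (!v5 || v6 || v3) — v3 is true.
  5. (v3 || v5 || !v7) — !v7 is true.
  6. (!v3 || v7 || !v2) — !v2 is true.
  7. (!v7 || !v3 || !v2) — !v7 is true.
  8. (!v6 || !v4 || v1) — !v6 is true.
  9. (v7 || !v3 || v4) — v4 is true.
  10. (v3 || !v6 || !v1) — !v6 is true.
  11. (v3 || !v6 || !v2) — !v6 is true.
  12. (v5 || v7 || !v4) — v5 is true.
  13. (!v3 || !v5 || !v6) — !v6 is true.
  14. (!v2 || v1 || !v3) — !v2 is true.
  15. (!v7 || !v2 || !v5) — !v7 is true.
  16. (!v2 || v7 || v1) — !v2 is true.
  17. (v5 || v2 || v4) — v4 is true.
  18. (!v4 || !v6 || !v7) — !v7 is true.
  19. (!v2 || v6 || v5) — v5 is true.
  20. (!v5 || !v7 || !v6) — !v7 is true.
  21. (v5 || !v2 || !v7) — !v7 is true.
  22. (!v6 || !v2 || !v3) — !v6 is true.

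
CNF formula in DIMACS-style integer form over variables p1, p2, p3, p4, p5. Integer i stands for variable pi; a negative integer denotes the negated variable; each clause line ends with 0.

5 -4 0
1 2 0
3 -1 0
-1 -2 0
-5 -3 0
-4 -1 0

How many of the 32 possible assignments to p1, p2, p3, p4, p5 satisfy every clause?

Satisfying assignments:
  p1=F p2=T p3=F p4=F p5=F
  p1=F p2=T p3=F p4=F p5=T
  p1=F p2=T p3=F p4=T p5=T
  p1=F p2=T p3=T p4=F p5=F
  p1=T p2=F p3=T p4=F p5=F
That's 5 in total.

5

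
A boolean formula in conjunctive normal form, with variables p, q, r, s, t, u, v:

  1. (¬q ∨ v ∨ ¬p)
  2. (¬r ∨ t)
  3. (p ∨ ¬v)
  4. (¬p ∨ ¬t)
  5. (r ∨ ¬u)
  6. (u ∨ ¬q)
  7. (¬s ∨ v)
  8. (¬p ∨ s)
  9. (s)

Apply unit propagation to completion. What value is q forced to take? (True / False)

False

(s) is a unit clause: s = True.
(v ∨ ¬s): since s = True, the clause reduces to (v). v = True.
(p ∨ ¬v): since v = True, the clause reduces to (p). p = True.
From (¬p ∨ ¬t) and p = True: t = False.
(¬r ∨ t): since t = False, the clause reduces to (¬r). r = False.
In (r ∨ ¬u), r is now false; ¬u must hold, so u = False.
In (u ∨ ¬q), u is now false; ¬q must hold, so q = False.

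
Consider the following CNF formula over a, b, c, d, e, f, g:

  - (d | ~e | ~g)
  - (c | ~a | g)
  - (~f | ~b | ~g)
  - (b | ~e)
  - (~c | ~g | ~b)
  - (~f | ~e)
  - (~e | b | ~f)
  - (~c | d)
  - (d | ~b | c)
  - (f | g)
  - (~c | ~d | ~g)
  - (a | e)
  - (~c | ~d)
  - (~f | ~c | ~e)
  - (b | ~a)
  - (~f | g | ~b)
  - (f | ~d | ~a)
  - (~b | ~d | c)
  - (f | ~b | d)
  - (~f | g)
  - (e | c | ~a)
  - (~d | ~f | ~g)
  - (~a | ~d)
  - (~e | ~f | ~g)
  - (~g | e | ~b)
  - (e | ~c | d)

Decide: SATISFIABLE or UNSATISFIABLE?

UNSATISFIABLE

d = True:
  propagation gives c=False, b=False, e=False, a=True; an empty clause results — contradiction.
d = False:
  propagation gives c=False, b=False, e=False, a=True; an empty clause results — contradiction.
Every branch closes, so no satisfying assignment exists.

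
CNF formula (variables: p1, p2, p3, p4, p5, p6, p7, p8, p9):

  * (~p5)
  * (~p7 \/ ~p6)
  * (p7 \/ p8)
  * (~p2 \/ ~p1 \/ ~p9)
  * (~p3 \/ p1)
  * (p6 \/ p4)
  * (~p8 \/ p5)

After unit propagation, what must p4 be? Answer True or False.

True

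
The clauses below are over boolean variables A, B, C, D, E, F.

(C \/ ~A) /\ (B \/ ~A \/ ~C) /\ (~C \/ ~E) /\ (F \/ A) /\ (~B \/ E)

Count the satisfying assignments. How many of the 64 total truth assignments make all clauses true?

8

Split on A, then C.
  A=T, C=T: a clause becomes empty — 0.
  A=T, C=F: a clause becomes empty — 0.
  A=F, C=T: remaining (B,D,E,F) ∈ {(F,F,F,T); (F,T,F,T)} — 2.
  A=F, C=F: D free; 3 ways for (B,E,F) × 2^1 = 6.
Total: 0 + 0 + 2 + 6 = 8.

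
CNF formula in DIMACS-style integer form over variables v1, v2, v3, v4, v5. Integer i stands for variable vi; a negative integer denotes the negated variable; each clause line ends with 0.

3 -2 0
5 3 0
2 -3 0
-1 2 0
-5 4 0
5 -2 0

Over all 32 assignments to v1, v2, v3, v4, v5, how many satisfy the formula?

3

The models are:
  v1=F v2=F v3=F v4=T v5=T
  v1=F v2=T v3=T v4=T v5=T
  v1=T v2=T v3=T v4=T v5=T
That's 3 in total.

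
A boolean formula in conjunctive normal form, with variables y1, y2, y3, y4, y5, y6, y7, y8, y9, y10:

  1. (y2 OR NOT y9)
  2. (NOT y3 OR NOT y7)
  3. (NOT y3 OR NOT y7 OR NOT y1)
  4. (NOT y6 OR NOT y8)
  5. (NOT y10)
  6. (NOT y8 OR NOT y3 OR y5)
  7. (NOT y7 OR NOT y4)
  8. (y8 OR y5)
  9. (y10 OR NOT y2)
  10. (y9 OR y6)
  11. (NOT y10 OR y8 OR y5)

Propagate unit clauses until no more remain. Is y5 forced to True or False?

(NOT y10) is a unit clause: y10 = False.
In (NOT y2 OR y10), y10 is now false; NOT y2 must hold, so y2 = False.
(NOT y9 OR y2): since y2 = False, the clause reduces to (NOT y9). y9 = False.
(y6 OR y9) with y9 = False leaves only y6, so y6 = True.
In (NOT y6 OR NOT y8), NOT y6 is now false; NOT y8 must hold, so y8 = False.
(y8 OR y5): since y8 = False, the clause reduces to (y5). y5 = True.

True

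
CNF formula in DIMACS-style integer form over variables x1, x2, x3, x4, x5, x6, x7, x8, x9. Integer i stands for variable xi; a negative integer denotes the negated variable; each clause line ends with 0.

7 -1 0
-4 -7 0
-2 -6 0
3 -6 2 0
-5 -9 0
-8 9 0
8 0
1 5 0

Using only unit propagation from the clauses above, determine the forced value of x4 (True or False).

(x8) stands alone — x8 = True.
(!x8 || x9) with x8 = True leaves only x9, so x9 = True.
(!x5 || !x9): since x9 = True, the clause reduces to (!x5). x5 = False.
From (x5 || x1) and x5 = False: x1 = True.
In (x7 || !x1), !x1 is now false; x7 must hold, so x7 = True.
From (!x7 || !x4) and x7 = True: x4 = False.

False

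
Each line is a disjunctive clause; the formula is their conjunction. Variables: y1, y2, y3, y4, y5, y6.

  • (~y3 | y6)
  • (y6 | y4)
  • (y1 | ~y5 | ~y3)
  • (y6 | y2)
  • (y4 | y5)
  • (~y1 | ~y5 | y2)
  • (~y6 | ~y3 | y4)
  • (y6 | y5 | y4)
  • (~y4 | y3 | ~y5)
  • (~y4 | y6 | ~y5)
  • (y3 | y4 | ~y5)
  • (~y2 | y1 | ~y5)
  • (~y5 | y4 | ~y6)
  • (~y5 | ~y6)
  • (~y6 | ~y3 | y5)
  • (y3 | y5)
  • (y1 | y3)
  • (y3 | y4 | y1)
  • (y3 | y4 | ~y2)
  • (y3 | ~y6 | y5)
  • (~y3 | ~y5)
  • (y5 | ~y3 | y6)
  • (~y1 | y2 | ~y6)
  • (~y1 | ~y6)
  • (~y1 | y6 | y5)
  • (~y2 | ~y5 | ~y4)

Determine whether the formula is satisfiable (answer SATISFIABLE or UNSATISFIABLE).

y5 = True:
  propagation gives y6=False, y3=False, y4=True; an empty clause results — contradiction.
y5 = False:
  propagation gives y4=True, y3=True, y6=True; an empty clause results — contradiction.
Every branch closes, so no satisfying assignment exists.

UNSATISFIABLE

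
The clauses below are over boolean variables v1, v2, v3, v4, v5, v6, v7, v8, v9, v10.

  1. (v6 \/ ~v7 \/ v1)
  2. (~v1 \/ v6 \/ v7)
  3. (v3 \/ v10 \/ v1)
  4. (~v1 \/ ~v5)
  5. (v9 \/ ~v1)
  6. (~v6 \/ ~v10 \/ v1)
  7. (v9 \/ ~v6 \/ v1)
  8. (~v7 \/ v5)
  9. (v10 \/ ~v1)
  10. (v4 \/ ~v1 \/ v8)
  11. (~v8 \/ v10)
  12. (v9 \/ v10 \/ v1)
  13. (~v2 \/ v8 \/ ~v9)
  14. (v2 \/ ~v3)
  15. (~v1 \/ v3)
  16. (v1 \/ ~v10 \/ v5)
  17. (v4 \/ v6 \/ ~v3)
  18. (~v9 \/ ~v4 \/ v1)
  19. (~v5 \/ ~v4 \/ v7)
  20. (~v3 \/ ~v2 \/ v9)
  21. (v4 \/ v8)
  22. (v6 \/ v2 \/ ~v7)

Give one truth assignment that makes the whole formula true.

Try v1 = False.
For the remaining variables, v2 = False, v3 = False, v4 = False, v5 = True, v6 = False, v7 = False, v8 = True, v9 = False, v10 = True works.
Every clause has at least one true literal under this assignment.
Check each clause:
  1. (~v7 \/ v1 \/ v6) — ~v7 is true.
  2. (v7 \/ ~v1 \/ v6) — ~v1 is true.
  3. (v3 \/ v10 \/ v1) — v10 is true.
  4. (~v5 \/ ~v1) — ~v1 is true.
  5. (v9 \/ ~v1) — ~v1 is true.
  6. (v1 \/ ~v10 \/ ~v6) — ~v6 is true.
  7. (v9 \/ v1 \/ ~v6) — ~v6 is true.
  8. (v5 \/ ~v7) — ~v7 is true.
  9. (~v1 \/ v10) — v10 is true.
  10. (~v1 \/ v4 \/ v8) — v8 is true.
  11. (v10 \/ ~v8) — v10 is true.
  12. (v1 \/ v9 \/ v10) — v10 is true.
  13. (v8 \/ ~v9 \/ ~v2) — v8 is true.
  14. (~v3 \/ v2) — ~v3 is true.
  15. (v3 \/ ~v1) — ~v1 is true.
  16. (v1 \/ ~v10 \/ v5) — v5 is true.
  17. (~v3 \/ v4 \/ v6) — ~v3 is true.
  18. (v1 \/ ~v9 \/ ~v4) — ~v4 is true.
  19. (~v4 \/ v7 \/ ~v5) — ~v4 is true.
  20. (v9 \/ ~v3 \/ ~v2) — ~v3 is true.
  21. (v4 \/ v8) — v8 is true.
  22. (~v7 \/ v2 \/ v6) — ~v7 is true.

v1 = F  v2 = F  v3 = F  v4 = F  v5 = T  v6 = F  v7 = F  v8 = T  v9 = F  v10 = T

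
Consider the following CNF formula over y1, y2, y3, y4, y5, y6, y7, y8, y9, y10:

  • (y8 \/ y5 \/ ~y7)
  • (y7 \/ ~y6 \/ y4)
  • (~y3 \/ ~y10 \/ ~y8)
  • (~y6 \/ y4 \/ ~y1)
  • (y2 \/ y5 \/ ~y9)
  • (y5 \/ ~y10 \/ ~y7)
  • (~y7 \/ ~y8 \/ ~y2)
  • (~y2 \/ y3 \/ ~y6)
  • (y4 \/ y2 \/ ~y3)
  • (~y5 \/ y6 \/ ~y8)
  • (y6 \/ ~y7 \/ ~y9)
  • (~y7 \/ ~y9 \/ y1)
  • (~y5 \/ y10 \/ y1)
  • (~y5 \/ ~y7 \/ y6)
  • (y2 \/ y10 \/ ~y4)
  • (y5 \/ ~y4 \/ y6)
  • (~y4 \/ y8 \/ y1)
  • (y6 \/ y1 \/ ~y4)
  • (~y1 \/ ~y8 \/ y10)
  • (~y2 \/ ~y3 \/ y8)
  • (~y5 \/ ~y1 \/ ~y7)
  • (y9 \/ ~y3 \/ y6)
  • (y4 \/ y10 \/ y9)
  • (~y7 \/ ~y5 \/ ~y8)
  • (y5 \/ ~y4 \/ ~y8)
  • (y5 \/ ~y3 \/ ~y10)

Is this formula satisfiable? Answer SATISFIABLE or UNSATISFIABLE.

Branch on y1: take y1 = True.
Try y2 = False.
The remaining clauses are satisfied by y3 = False, y4 = True, y5 = False, y6 = True, y7 = False, y8 = False, y9 = False, y10 = True.
So y1=True, y2=False, y3=False, y4=True, y5=False, y6=True, y7=False, y8=False, y9=False, y10=True is a satisfying assignment.

SATISFIABLE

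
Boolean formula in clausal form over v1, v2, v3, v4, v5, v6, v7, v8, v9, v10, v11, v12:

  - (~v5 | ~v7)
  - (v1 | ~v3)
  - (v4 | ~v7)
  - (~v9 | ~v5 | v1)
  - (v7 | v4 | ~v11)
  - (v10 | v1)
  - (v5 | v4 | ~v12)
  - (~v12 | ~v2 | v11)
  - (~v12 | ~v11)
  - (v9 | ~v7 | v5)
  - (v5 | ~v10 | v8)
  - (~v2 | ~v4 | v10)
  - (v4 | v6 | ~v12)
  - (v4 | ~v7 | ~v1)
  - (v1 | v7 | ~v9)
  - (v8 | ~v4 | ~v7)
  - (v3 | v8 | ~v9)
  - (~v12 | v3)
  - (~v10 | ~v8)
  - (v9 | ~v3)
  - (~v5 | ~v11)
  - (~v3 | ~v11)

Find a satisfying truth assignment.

Pure literal: v12 appears only negated; assign v12 = False.
Set v1 = False and propagate.
  then v3 is forced to False.
  then v10 is forced to True.
  then v8 is forced to False.
  then v5 is forced to True.
  then v7 is forced to False.
  then v9 is forced to False.
  then v11 is forced to False.
v2, v4, v6 are now unconstrained; take v2 = True, v4 = False, v6 = False.
Every clause has at least one true literal under this assignment.

v1=F  v2=T  v3=F  v4=F  v5=T  v6=F  v7=F  v8=F  v9=F  v10=T  v11=F  v12=F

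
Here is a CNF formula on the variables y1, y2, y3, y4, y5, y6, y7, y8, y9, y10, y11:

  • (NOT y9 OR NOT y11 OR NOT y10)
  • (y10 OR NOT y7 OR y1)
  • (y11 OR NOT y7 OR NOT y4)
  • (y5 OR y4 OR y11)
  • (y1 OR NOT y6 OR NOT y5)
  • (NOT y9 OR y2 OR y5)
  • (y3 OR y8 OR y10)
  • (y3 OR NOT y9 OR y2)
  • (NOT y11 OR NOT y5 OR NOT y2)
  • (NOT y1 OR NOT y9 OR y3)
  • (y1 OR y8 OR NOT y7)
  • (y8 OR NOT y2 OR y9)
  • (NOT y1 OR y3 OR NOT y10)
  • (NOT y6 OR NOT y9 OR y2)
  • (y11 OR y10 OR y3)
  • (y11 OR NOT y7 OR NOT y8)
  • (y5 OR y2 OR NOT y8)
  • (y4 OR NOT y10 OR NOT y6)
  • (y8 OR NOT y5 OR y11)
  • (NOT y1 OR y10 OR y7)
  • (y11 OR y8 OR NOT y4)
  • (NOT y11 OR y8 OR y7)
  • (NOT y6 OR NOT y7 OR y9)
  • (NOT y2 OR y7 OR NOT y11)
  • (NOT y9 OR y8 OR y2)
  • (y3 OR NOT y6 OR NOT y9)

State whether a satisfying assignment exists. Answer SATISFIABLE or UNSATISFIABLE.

SATISFIABLE

Pure literal: y3 appears only positively; assign y3 = True.
Branch on y1: take y1 = False.
Set y2 = True and propagate.
The remaining clauses are satisfied by y4 = True, y5 = False, y6 = True, y7 = False, y8 = True, y9 = False, y10 = False, y11 = False.
Every clause has at least one true literal under this assignment.
So y1=False, y2=True, y3=True, y4=True, y5=False, y6=True, y7=False, y8=True, y9=False, y10=False, y11=False is a satisfying assignment.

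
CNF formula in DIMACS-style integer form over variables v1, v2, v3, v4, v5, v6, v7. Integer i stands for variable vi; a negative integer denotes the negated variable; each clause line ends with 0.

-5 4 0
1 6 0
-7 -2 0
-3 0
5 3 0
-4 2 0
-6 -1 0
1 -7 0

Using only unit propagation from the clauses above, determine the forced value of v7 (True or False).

False

Unit clause (¬v3) sets v3 = False.
(v3 ∨ v5): since v3 = False, the clause reduces to (v5). v5 = True.
(¬v5 ∨ v4): since v5 = True, the clause reduces to (v4). v4 = True.
(¬v4 ∨ v2): since v4 = True, the clause reduces to (v2). v2 = True.
(¬v2 ∨ ¬v7) with v2 = True leaves only ¬v7, so v7 = False.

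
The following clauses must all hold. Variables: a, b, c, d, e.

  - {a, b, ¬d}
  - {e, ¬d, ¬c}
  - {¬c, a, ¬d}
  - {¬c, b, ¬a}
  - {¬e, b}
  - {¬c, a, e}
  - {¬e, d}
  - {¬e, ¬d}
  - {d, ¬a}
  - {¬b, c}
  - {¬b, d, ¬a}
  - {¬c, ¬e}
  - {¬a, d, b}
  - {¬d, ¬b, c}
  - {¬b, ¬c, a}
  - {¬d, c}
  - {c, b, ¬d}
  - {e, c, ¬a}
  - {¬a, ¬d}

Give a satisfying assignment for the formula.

Try a = False.
Branch on b: take b = False.
  then d is forced to False.
  then e is forced to False.
  then c is forced to False.

a = False  b = False  c = False  d = False  e = False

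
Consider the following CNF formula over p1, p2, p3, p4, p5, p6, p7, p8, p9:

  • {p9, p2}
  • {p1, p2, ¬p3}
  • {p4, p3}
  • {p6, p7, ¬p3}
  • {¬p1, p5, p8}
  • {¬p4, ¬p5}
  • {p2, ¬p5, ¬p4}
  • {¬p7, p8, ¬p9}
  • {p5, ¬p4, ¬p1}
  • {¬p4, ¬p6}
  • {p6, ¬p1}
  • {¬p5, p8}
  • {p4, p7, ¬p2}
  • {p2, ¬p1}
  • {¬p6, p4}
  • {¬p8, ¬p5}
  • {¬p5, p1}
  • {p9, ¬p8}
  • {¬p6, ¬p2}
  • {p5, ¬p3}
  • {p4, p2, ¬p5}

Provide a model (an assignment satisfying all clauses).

p1=False  p2=True  p3=False  p4=True  p5=False  p6=False  p7=True  p8=False  p9=False

Set p1 = False and propagate.
  then p5 is forced to False.
  then p3 is forced to False.
  then p4 is forced to True.
  then p6 is forced to False.
Branch on p2: take p2 = True.
Branch on p7: take p7 = True.
For the remaining variables, p8 = False, p9 = False works.
Every clause has at least one true literal under this assignment.
Check each clause:
  1. {p9, p2} — p2 is true.
  2. {p2, ¬p3, p1} — p2 is true.
  3. {p3, p4} — p4 is true.
  4. {¬p3, p6, p7} — ¬p3 is true.
  5. {¬p1, p5, p8} — ¬p1 is true.
  6. {¬p4, ¬p5} — ¬p5 is true.
  7. {¬p5, p2, ¬p4} — p2 is true.
  8. {p8, ¬p9, ¬p7} — ¬p9 is true.
  9. {¬p4, ¬p1, p5} — ¬p1 is true.
  10. {¬p4, ¬p6} — ¬p6 is true.
  11. {p6, ¬p1} — ¬p1 is true.
  12. {p8, ¬p5} — ¬p5 is true.
  13. {p7, p4, ¬p2} — p4 is true.
  14. {¬p1, p2} — p2 is true.
  15. {¬p6, p4} — ¬p6 is true.
  16. {¬p5, ¬p8} — ¬p8 is true.
  17. {p1, ¬p5} — ¬p5 is true.
  18. {¬p8, p9} — ¬p8 is true.
  19. {¬p6, ¬p2} — ¬p6 is true.
  20. {p5, ¬p3} — ¬p3 is true.
  21. {p4, p2, ¬p5} — p2 is true.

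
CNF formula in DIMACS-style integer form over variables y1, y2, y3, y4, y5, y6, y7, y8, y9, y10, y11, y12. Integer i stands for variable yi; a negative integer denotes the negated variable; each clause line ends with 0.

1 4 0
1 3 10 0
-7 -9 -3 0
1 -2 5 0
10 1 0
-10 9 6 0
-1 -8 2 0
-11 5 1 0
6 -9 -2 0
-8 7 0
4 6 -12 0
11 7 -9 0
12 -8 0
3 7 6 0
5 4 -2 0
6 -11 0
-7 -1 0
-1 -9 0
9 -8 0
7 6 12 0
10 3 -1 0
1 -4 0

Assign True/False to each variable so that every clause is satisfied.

y1 = T, y2 = F, y3 = T, y4 = F, y5 = T, y6 = T, y7 = F, y8 = F, y9 = F, y10 = F, y11 = T, y12 = F

Check each clause:
  1. (y1 || y4) — y1 is true.
  2. (y3 || y10 || y1) — y1 is true.
  3. (!y3 || !y7 || !y9) — !y7 is true.
  4. (y5 || !y2 || y1) — y1 is true.
  5. (y1 || y10) — y1 is true.
  6. (y6 || !y10 || y9) — !y10 is true.
  7. (y2 || !y1 || !y8) — !y8 is true.
  8. (y1 || y5 || !y11) — y5 is true.
  9. (!y2 || !y9 || y6) — !y9 is true.
  10. (!y8 || y7) — !y8 is true.
  11. (y4 || y6 || !y12) — !y12 is true.
  12. (y7 || y11 || !y9) — y11 is true.
  13. (!y8 || y12) — !y8 is true.
  14. (y3 || y6 || y7) — y3 is true.
  15. (y4 || !y2 || y5) — y5 is true.
  16. (y6 || !y11) — y6 is true.
  17. (!y7 || !y1) — !y7 is true.
  18. (!y1 || !y9) — !y9 is true.
  19. (!y8 || y9) — !y8 is true.
  20. (y12 || y7 || y6) — y6 is true.
  21. (y3 || !y1 || y10) — y3 is true.
  22. (!y4 || y1) — y1 is true.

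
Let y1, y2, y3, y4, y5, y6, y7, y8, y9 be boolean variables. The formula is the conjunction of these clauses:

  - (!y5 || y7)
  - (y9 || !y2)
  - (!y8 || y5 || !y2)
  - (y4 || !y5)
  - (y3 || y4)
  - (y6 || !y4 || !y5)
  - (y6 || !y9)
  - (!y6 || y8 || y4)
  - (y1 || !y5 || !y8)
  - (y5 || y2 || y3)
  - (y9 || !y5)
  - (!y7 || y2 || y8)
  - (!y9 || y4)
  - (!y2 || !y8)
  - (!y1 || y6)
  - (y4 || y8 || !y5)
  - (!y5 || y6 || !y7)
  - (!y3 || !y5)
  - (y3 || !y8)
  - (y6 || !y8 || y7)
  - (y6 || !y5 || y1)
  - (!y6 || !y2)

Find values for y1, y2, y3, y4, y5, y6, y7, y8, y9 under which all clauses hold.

y1=True  y2=False  y3=True  y4=False  y5=False  y6=True  y7=False  y8=True  y9=False

Check each clause:
  1. (!y5 || y7) — !y5 is true.
  2. (!y2 || y9) — !y2 is true.
  3. (!y8 || !y2 || y5) — !y2 is true.
  4. (y4 || !y5) — !y5 is true.
  5. (y4 || y3) — y3 is true.
  6. (!y4 || !y5 || y6) — !y5 is true.
  7. (y6 || !y9) — y6 is true.
  8. (!y6 || y8 || y4) — y8 is true.
  9. (y1 || !y5 || !y8) — y1 is true.
  10. (y5 || y3 || y2) — y3 is true.
  11. (!y5 || y9) — !y5 is true.
  12. (y2 || !y7 || y8) — y8 is true.
  13. (y4 || !y9) — !y9 is true.
  14. (!y8 || !y2) — !y2 is true.
  15. (!y1 || y6) — y6 is true.
  16. (!y5 || y4 || y8) — y8 is true.
  17. (!y7 || !y5 || y6) — !y7 is true.
  18. (!y5 || !y3) — !y5 is true.
  19. (!y8 || y3) — y3 is true.
  20. (y7 || y6 || !y8) — y6 is true.
  21. (y6 || !y5 || y1) — y1 is true.
  22. (!y6 || !y2) — !y2 is true.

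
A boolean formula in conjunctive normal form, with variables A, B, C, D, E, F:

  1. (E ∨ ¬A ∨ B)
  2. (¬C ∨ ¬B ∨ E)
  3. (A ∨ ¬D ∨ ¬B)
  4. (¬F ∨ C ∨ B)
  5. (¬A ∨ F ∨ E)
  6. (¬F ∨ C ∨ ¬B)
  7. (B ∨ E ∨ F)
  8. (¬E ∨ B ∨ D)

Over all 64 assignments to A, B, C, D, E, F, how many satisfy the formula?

Case analysis on B and E:
  B=1, E=1: 9 of the 16 assignments to (A,C,D,F) work.
  B=1, E=0: remaining (A,C,D,F) ∈ {(0,0,0,0)} — 1.
  B=0, E=1: A free; 3 ways for (C,D,F) × 2^1 = 6.
  B=0, E=0: remaining (A,C,D,F) ∈ {(0,1,0,1); (0,1,1,1)} — 2.
Total: 9 + 1 + 6 + 2 = 18.

18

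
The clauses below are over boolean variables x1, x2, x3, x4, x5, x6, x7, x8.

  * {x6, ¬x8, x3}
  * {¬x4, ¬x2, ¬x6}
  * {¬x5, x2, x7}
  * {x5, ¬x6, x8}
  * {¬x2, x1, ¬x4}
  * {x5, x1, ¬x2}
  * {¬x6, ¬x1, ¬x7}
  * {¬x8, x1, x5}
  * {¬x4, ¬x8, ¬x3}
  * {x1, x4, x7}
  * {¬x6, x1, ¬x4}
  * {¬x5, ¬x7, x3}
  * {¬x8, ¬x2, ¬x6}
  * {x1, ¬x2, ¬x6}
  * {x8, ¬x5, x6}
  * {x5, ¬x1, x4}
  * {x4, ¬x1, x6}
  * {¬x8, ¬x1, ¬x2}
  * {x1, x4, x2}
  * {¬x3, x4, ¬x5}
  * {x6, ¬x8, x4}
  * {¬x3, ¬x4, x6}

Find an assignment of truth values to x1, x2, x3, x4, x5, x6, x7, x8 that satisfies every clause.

Set x1 = False and propagate.
For the remaining variables, x2 = False, x3 = False, x4 = True, x5 = False, x6 = False, x7 = True, x8 = False works.

x1=F, x2=F, x3=F, x4=T, x5=F, x6=F, x7=T, x8=F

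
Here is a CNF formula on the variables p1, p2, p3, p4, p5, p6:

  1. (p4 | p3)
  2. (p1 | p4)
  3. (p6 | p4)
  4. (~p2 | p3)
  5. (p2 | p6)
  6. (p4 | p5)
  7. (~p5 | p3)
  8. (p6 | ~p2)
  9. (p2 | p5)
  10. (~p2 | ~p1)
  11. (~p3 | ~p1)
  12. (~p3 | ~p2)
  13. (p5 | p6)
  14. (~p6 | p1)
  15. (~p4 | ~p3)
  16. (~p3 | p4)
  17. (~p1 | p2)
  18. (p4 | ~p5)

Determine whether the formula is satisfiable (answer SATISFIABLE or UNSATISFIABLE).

p2 = True:
  propagation gives p3=True; an empty clause results — contradiction.
p2 = False:
  propagation gives p6=True, p5=True, p3=True, p1=False; an empty clause results — contradiction.
Every branch closes, so no satisfying assignment exists.

UNSATISFIABLE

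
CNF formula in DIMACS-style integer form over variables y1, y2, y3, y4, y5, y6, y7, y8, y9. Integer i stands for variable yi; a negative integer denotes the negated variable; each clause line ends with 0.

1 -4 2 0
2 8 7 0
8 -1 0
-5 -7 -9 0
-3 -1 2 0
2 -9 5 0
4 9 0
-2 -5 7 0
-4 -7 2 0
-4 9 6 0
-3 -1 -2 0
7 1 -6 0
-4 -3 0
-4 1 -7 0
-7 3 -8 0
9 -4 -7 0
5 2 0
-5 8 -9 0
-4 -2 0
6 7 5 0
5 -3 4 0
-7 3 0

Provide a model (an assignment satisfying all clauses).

y1 = F, y2 = F, y3 = T, y4 = F, y5 = T, y6 = F, y7 = F, y8 = T, y9 = T

Set y1 = False and propagate.
The remaining clauses are satisfied by y2 = False, y3 = True, y4 = False, y5 = True, y6 = False, y7 = False, y8 = True, y9 = True.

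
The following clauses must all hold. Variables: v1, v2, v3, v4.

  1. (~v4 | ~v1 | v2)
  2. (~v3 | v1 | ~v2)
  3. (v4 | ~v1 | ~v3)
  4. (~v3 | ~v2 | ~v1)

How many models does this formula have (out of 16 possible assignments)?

Split on v1, then v2.
  v1=T, v2=T: remaining (v3,v4) ∈ {(F,F); (F,T)} — 2.
  v1=T, v2=F: remaining (v3,v4) ∈ {(F,F)} — 1.
  v1=F, v2=T: remaining (v3,v4) ∈ {(F,F); (F,T)} — 2.
  v1=F, v2=F: remaining (v3,v4) ∈ {(F,F); (F,T); (T,F); (T,T)} — 4.
Total: 2 + 1 + 2 + 4 = 9.

9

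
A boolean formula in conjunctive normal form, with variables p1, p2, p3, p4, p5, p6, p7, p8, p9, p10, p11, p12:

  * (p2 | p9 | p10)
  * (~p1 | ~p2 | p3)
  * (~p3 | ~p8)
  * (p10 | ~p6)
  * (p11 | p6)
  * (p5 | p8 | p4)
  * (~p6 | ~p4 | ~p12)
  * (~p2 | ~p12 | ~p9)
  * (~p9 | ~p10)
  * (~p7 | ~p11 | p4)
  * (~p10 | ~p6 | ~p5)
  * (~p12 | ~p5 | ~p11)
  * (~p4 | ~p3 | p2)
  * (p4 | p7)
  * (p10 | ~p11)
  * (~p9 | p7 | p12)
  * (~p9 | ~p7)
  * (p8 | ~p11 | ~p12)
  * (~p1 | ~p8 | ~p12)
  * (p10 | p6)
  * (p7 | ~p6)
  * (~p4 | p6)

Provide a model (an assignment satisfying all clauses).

p1=T, p2=F, p3=F, p4=T, p5=F, p6=T, p7=T, p8=T, p9=F, p10=T, p11=T, p12=F

Check each clause:
  1. (p2 | p10 | p9) — p10 is true.
  2. (p3 | ~p2 | ~p1) — ~p2 is true.
  3. (~p3 | ~p8) — ~p3 is true.
  4. (~p6 | p10) — p10 is true.
  5. (p11 | p6) — p11 is true.
  6. (p5 | p4 | p8) — p8 is true.
  7. (~p6 | ~p4 | ~p12) — ~p12 is true.
  8. (~p9 | ~p12 | ~p2) — ~p12 is true.
  9. (~p10 | ~p9) — ~p9 is true.
  10. (p4 | ~p11 | ~p7) — p4 is true.
  11. (~p6 | ~p10 | ~p5) — ~p5 is true.
  12. (~p11 | ~p5 | ~p12) — ~p5 is true.
  13. (~p4 | p2 | ~p3) — ~p3 is true.
  14. (p4 | p7) — p4 is true.
  15. (p10 | ~p11) — p10 is true.
  16. (p12 | ~p9 | p7) — ~p9 is true.
  17. (~p7 | ~p9) — ~p9 is true.
  18. (p8 | ~p11 | ~p12) — p8 is true.
  19. (~p8 | ~p1 | ~p12) — ~p12 is true.
  20. (p10 | p6) — p10 is true.
  21. (~p6 | p7) — p7 is true.
  22. (~p4 | p6) — p6 is true.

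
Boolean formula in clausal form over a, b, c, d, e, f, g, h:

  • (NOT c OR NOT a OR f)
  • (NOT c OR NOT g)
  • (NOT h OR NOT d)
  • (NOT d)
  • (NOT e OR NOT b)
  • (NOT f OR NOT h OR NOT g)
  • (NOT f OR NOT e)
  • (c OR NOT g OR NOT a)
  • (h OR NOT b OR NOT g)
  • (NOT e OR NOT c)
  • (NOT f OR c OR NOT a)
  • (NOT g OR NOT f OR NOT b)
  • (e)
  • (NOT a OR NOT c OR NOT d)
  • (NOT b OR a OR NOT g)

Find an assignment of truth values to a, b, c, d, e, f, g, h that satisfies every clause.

a=False, b=False, c=False, d=False, e=True, f=False, g=False, h=False

Check each clause:
  1. (NOT c OR NOT a OR f) — NOT c is true.
  2. (NOT g OR NOT c) — NOT g is true.
  3. (NOT h OR NOT d) — NOT h is true.
  4. (NOT d) — NOT d is true.
  5. (NOT b OR NOT e) — NOT b is true.
  6. (NOT f OR NOT h OR NOT g) — NOT h is true.
  7. (NOT e OR NOT f) — NOT f is true.
  8. (NOT g OR c OR NOT a) — NOT g is true.
  9. (h OR NOT g OR NOT b) — NOT g is true.
  10. (NOT c OR NOT e) — NOT c is true.
  11. (NOT a OR c OR NOT f) — NOT f is true.
  12. (NOT g OR NOT f OR NOT b) — NOT g is true.
  13. (e) — e is true.
  14. (NOT a OR NOT c OR NOT d) — NOT d is true.
  15. (NOT b OR NOT g OR a) — NOT g is true.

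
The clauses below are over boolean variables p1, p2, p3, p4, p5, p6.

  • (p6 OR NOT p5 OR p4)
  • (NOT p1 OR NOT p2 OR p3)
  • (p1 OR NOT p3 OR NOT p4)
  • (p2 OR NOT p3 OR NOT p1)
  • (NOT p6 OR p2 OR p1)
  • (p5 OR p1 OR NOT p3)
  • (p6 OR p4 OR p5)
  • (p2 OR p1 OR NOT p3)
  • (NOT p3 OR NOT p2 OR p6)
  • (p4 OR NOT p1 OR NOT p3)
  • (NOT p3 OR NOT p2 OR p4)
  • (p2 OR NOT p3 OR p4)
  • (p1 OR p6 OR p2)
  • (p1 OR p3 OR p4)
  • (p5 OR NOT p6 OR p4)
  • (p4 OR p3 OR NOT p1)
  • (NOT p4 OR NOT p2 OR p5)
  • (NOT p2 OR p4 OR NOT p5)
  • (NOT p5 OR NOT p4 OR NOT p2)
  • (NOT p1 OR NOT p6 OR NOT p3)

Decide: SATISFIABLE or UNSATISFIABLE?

SATISFIABLE

Set p1 = True and propagate.
Set p2 = False and propagate.
  then p3 is forced to False.
  then p4 is forced to True.
p5, p6 are now unconstrained; take p5 = True, p6 = True.
So p1=T, p2=F, p3=F, p4=T, p5=T, p6=T is a satisfying assignment.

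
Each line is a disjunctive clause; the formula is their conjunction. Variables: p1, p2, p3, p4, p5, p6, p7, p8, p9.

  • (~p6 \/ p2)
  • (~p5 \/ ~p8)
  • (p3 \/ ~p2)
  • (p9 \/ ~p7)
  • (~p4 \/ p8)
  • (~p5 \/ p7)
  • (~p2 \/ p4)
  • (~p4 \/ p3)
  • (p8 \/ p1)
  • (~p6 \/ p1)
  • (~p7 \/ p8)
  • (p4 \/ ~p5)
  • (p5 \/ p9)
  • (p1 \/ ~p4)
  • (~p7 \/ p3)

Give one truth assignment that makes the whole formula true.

p1=T, p2=T, p3=T, p4=T, p5=F, p6=F, p7=F, p8=T, p9=T

Check each clause:
  1. (~p6 \/ p2) — ~p6 is true.
  2. (~p8 \/ ~p5) — ~p5 is true.
  3. (p3 \/ ~p2) — p3 is true.
  4. (~p7 \/ p9) — p9 is true.
  5. (p8 \/ ~p4) — p8 is true.
  6. (p7 \/ ~p5) — ~p5 is true.
  7. (~p2 \/ p4) — p4 is true.
  8. (~p4 \/ p3) — p3 is true.
  9. (p1 \/ p8) — p8 is true.
  10. (p1 \/ ~p6) — p1 is true.
  11. (~p7 \/ p8) — p8 is true.
  12. (~p5 \/ p4) — ~p5 is true.
  13. (p5 \/ p9) — p9 is true.
  14. (~p4 \/ p1) — p1 is true.
  15. (p3 \/ ~p7) — ~p7 is true.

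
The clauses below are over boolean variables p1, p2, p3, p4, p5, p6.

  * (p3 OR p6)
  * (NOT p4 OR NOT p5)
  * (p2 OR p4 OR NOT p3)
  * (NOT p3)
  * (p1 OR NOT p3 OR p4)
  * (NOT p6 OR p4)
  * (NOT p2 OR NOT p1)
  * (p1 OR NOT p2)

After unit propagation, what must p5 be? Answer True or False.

False

Unit clause (NOT p3) sets p3 = False.
From (p6 OR p3) and p3 = False: p6 = True.
In (NOT p6 OR p4), NOT p6 is now false; p4 must hold, so p4 = True.
In (NOT p4 OR NOT p5), NOT p4 is now false; NOT p5 must hold, so p5 = False.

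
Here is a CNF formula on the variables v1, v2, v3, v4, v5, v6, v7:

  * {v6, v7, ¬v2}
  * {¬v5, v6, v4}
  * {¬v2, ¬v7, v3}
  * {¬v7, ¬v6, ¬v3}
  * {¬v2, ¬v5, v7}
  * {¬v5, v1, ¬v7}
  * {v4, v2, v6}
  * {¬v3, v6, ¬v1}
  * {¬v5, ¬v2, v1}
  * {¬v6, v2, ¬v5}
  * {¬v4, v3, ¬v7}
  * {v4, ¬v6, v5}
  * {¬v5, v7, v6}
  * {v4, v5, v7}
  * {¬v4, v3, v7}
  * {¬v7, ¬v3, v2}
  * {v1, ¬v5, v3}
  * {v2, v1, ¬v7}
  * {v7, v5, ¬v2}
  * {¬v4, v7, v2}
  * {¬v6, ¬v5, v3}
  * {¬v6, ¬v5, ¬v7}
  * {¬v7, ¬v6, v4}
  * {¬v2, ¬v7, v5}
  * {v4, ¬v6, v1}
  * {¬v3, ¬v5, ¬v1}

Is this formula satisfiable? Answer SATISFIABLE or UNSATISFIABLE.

v7 = True:
  v5 = True:
    propagation gives v1=True, v6=False, v4=True, v3=False; an empty clause results — contradiction.
  v5 = False:
    propagation gives v2=False, v3=False, v4=False, v6=True; an empty clause results — contradiction.
v7 = False:
  v5 = True:
    propagation gives v2=False, v6=False; an empty clause results — contradiction.
  v5 = False:
    propagation gives v4=True, v3=True, v2=False; an empty clause results — contradiction.
Every branch closes, so no satisfying assignment exists.

UNSATISFIABLE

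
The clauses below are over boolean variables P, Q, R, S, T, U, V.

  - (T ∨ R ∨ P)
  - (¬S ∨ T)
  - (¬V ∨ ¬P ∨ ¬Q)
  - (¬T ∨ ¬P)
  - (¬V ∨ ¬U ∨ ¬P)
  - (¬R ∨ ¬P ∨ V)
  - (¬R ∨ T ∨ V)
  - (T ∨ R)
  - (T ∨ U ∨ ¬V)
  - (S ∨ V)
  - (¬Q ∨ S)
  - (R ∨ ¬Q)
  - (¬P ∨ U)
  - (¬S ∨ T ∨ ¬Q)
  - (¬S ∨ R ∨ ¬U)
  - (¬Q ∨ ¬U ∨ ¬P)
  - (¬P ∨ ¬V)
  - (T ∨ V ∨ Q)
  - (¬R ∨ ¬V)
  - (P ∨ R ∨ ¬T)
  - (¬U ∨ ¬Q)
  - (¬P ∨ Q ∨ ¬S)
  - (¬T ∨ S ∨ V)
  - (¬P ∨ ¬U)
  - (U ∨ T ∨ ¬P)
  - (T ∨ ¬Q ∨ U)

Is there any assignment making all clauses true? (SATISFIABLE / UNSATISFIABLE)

SATISFIABLE

Set P = False and propagate.
Branch on Q: take Q = False.
For the remaining variables, R = True, S = True, T = True, U = False, V = False works.
So P=False, Q=False, R=True, S=True, T=True, U=False, V=False is a satisfying assignment.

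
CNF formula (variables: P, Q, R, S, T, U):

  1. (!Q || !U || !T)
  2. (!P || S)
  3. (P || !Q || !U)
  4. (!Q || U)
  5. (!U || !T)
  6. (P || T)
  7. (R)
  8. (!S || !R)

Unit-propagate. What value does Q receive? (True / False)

(R) stands alone — R = True.
In (!R || !S), !R is now false; !S must hold, so S = False.
From (!P || S) and S = False: P = False.
(P || T): since P = False, the clause reduces to (T). T = True.
From (!T || !U) and T = True: U = False.
From (!Q || U) and U = False: Q = False.

False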